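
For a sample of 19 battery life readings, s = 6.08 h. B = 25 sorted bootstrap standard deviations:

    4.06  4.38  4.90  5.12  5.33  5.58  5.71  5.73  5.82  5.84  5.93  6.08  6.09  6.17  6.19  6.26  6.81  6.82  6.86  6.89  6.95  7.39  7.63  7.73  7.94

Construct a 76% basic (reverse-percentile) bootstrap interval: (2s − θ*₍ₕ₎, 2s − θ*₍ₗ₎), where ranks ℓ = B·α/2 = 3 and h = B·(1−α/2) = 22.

(4.77, 7.26)

Percentile endpoints at ranks 3 and 22: θ*₍3₎ = 4.90, θ*₍22₎ = 7.39.
Basic interval reflects these around s:
  lower = 2 × 6.08 − 7.39 = 4.77
  upper = 2 × 6.08 − 4.90 = 7.26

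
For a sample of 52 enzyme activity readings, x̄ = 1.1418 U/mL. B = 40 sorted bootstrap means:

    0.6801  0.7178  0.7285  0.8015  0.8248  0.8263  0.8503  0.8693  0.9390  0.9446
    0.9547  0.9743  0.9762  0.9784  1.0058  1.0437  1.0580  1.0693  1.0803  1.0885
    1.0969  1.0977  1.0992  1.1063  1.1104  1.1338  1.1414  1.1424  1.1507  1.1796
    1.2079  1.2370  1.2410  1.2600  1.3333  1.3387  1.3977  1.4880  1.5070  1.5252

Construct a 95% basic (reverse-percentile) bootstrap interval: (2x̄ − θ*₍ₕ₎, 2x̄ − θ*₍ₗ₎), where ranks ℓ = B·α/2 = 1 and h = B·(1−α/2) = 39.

Percentile endpoints at ranks 1 and 39: θ*₍1₎ = 0.6801, θ*₍39₎ = 1.5070.
Basic interval reflects these around x̄:
  lower = 2 × 1.1418 − 1.5070 = 0.7766
  upper = 2 × 1.1418 − 0.6801 = 1.6035

(0.7766, 1.6035)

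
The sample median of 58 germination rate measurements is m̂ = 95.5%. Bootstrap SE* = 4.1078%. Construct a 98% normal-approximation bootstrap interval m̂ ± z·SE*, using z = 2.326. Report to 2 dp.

(85.95, 105.05)

Margin = 2.326 × 4.1078 = 9.555
Interval: 95.5 ± 9.555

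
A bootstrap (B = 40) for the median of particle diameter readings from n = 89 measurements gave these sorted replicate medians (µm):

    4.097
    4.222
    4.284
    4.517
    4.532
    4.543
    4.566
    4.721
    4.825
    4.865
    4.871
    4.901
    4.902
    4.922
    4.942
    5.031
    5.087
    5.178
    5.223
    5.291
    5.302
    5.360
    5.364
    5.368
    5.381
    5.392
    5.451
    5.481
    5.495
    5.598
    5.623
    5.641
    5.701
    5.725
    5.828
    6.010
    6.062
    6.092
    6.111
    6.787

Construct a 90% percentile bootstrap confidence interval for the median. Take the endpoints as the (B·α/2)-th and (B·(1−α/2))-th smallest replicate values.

(4.222, 6.092)

α = 0.10; lower rank = 40 × 0.050 = 2; upper rank = 40 × 0.950 = 38.
The 2nd smallest replicate is 4.222; the 38th is 6.092.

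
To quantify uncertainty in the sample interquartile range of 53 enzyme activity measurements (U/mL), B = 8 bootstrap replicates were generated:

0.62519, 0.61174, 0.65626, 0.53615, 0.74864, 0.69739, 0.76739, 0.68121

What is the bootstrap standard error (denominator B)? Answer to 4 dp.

Bootstrap SE is the standard deviation of the 8 replicate interquartile ranges.
Mean of replicates: (0.62519 + 0.61174 + 0.65626 + 0.53615 + 0.74864 + 0.69739 + 0.76739 + 0.68121) / 8 = 5.323970 / 8 = 0.665496
Sum of squared deviations: (−0.040306)² + (−0.053756)² + (−0.009236)² + (−0.129346)² + (+0.083144)² + (+0.031894)² + (+0.101894)² + (+0.015714)² = 0.039889
Variance = 0.039889 / 8 = 0.004986
SE* = √0.004986

SE* = 0.0706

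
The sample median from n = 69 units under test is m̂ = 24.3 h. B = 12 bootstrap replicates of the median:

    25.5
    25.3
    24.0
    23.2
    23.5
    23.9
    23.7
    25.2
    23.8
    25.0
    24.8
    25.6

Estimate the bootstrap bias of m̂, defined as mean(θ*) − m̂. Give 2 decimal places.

bias = +0.16

mean(θ*) = (25.5 + 25.3 + 24.0 + 23.2 + 23.5 + 23.9 + 23.7 + 25.2 + 23.8 + 25.0 + 24.8 + 25.6) / 12 = 24.458
bias = 24.458 − 24.3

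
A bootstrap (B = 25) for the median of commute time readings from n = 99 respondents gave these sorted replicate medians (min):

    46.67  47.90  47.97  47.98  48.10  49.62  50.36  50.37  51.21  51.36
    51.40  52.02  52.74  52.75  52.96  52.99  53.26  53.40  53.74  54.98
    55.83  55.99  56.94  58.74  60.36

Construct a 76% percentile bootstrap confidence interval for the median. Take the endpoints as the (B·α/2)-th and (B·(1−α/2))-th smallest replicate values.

α = 0.24; lower rank = 25 × 0.120 = 3; upper rank = 25 × 0.880 = 22.
The 3rd smallest replicate is 47.97; the 22nd is 55.99.

(47.97, 55.99)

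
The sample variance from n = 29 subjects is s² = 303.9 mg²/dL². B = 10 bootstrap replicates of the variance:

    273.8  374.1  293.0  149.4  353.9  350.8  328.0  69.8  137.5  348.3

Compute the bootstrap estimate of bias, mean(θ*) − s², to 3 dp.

bias = −36.040

mean(θ*) = (273.8 + 374.1 + 293.0 + 149.4 + 353.9 + 350.8 + 328.0 + 69.8 + 137.5 + 348.3) / 10 = 267.8600
bias = 267.8600 − 303.9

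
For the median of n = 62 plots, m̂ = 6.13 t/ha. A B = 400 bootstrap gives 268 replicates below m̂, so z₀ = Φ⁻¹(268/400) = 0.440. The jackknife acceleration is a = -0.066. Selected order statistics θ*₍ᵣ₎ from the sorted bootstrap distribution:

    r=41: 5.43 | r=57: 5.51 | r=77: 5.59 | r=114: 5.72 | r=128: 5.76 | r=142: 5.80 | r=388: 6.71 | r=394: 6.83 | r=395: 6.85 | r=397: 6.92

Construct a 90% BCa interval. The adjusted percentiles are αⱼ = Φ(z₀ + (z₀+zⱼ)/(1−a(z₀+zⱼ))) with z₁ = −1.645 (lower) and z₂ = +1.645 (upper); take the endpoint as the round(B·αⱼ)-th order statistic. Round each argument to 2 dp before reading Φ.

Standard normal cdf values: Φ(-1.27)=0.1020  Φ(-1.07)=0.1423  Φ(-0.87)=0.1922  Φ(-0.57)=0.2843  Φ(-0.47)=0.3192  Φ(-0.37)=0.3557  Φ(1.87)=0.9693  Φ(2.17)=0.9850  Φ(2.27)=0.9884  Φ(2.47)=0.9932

Lower: z₀ + z₁ = 0.440 + (-1.645) = -1.205; 1 − a(z₀+z₁) = 1 − (-0.066)(-1.205) = 0.9205; argument = 0.440 + (-1.205)/0.9205 = -0.8691 → -0.87.
α₁ = Φ(-0.87) = 0.1922; rank = round(400 × 0.1922) = 77; θ*₍77₎ = 5.59.
Upper: z₀ + z₂ = 2.085; 1 − a(z₀+z₂) = 1.1376; argument = 2.2728 → 2.27; α₂ = 0.9884; rank = 395; θ*₍395₎ = 6.85.

(5.59, 6.85)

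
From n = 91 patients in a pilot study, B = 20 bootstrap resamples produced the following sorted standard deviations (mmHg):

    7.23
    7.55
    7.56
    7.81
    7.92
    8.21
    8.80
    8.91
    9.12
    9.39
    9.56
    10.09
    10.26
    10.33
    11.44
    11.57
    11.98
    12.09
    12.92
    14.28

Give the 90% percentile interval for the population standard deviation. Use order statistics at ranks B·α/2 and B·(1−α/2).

(7.23, 12.92)

α = 0.10; lower rank = 20 × 0.050 = 1; upper rank = 20 × 0.950 = 19.
The 1st smallest replicate is 7.23; the 19th is 12.92.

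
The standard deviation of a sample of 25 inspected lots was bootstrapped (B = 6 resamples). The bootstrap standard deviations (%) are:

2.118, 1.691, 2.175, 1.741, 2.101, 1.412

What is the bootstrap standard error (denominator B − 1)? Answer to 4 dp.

SE* = 0.3054

Bootstrap SE is the standard deviation of the 6 replicate standard deviations.
Mean of replicates: (2.118 + 1.691 + 2.175 + 1.741 + 2.101 + 1.412) / 6 = 11.23800 / 6 = 1.87300
Sum of squared deviations: (+0.24500)² + (−0.18200)² + (+0.30200)² + (−0.13200)² + (+0.22800)² + (−0.46100)² = 0.46628
Variance = 0.46628 / 5 = 0.09326
SE* = √0.09326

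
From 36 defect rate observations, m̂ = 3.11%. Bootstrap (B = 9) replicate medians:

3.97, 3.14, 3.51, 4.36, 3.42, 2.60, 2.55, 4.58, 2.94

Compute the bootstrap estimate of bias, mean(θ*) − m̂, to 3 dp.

bias = +0.342

mean(θ*) = (3.97 + 3.14 + 3.51 + 4.36 + 3.42 + 2.60 + 2.55 + 4.58 + 2.94) / 9 = 3.4522
bias = 3.4522 − 3.11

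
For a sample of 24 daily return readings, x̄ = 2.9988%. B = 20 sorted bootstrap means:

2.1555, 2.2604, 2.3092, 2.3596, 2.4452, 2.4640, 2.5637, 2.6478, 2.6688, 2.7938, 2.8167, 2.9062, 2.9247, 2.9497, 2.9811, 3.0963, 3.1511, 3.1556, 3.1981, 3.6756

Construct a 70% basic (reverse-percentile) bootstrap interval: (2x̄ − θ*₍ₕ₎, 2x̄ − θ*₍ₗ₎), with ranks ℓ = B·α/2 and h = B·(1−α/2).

Percentile endpoints at ranks 3 and 17: θ*₍3₎ = 2.3092, θ*₍17₎ = 3.1511.
Basic interval reflects these around x̄:
  lower = 2 × 2.9988 − 3.1511 = 2.8465
  upper = 2 × 2.9988 − 2.3092 = 3.6884

(2.8465, 3.6884)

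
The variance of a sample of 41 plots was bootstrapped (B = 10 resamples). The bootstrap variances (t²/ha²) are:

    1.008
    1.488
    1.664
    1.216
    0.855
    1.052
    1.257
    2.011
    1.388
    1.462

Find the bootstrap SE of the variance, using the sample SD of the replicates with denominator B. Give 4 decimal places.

Bootstrap SE is the standard deviation of the 10 replicate variances.
Mean of replicates: (1.008 + 1.488 + 1.664 + 1.216 + 0.855 + 1.052 + 1.257 + 2.011 + 1.388 + 1.462) / 10 = 13.40100 / 10 = 1.34010
Sum of squared deviations: (−0.33210)² + (+0.14790)² + (+0.32390)² + (−0.12410)² + (−0.48510)² + (−0.28810)² + (−0.08310)² + (+0.67090)² + (+0.04790)² + (+0.12190)² = 1.04497
Variance = 1.04497 / 10 = 0.10450
SE* = √0.10450

SE* = 0.3233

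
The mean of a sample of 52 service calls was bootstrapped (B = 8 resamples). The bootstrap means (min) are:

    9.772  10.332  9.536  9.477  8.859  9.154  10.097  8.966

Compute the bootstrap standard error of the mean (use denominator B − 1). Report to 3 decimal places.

SE* = 0.526

Bootstrap SE is the standard deviation of the 8 replicate means.
Mean of replicates: (9.772 + 10.332 + 9.536 + 9.477 + 8.859 + 9.154 + 10.097 + 8.966) / 8 = 76.1930 / 8 = 9.5241
Sum of squared deviations: (+0.2479)² + (+0.8079)² + (+0.0119)² + (−0.0471)² + (−0.6651)² + (−0.3701)² + (+0.5729)² + (−0.5581)² = 1.9355
Variance = 1.9355 / 7 = 0.2765
SE* = √0.2765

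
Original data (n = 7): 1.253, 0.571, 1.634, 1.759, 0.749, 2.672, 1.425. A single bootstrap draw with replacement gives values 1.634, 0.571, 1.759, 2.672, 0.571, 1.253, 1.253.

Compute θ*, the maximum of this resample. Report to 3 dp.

θ* = 2.672

Maximum = 2.672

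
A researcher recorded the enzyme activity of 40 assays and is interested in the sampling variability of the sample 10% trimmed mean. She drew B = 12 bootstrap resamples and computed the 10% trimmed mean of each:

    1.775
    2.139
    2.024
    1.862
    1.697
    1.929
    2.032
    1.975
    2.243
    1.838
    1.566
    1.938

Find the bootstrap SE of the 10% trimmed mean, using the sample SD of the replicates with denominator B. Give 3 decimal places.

SE* = 0.179

Bootstrap SE is the standard deviation of the 12 replicate 10% trimmed means.
Mean of replicates: (1.775 + 2.139 + 2.024 + 1.862 + 1.697 + 1.929 + 2.032 + 1.975 + 2.243 + 1.838 + 1.566 + 1.938) / 12 = 23.0180 / 12 = 1.9182
Sum of squared deviations: (−0.1432)² + (+0.2208)² + (+0.1058)² + (−0.0562)² + (−0.2212)² + (+0.0108)² + (+0.1138)² + (+0.0568)² + (+0.3248)² + (−0.0802)² + (−0.3522)² + (+0.0198)² = 0.3852
Variance = 0.3852 / 12 = 0.0321
SE* = √0.0321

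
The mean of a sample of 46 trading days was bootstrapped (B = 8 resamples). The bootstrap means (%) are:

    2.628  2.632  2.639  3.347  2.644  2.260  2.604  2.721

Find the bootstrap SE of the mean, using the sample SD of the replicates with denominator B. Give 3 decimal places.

SE* = 0.282

Bootstrap SE is the standard deviation of the 8 replicate means.
Mean of replicates: (2.628 + 2.632 + 2.639 + 3.347 + 2.644 + 2.260 + 2.604 + 2.721) / 8 = 21.4750 / 8 = 2.6844
Sum of squared deviations: (−0.0564)² + (−0.0524)² + (−0.0454)² + (+0.6626)² + (−0.0404)² + (−0.4244)² + (−0.0804)² + (+0.0366)² = 0.6366
Variance = 0.6366 / 8 = 0.0796
SE* = √0.0796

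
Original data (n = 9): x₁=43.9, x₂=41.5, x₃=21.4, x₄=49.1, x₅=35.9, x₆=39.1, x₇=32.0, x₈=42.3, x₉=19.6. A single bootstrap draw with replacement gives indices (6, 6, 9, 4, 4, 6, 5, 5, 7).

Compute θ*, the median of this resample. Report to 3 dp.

θ* = 39.100

Resample values: 39.1, 39.1, 19.6, 49.1, 49.1, 39.1, 35.9, 35.9, 32.0.
Sorted: 19.6, 32.0, 35.9, 35.9, 39.1, 39.1, 39.1, 49.1, 49.1
Median = middle value = 39.100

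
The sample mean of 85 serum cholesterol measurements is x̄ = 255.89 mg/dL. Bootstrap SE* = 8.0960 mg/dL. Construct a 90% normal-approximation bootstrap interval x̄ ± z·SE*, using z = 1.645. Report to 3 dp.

Margin = 1.645 × 8.0960 = 13.3179
Interval: 255.89 ± 13.3179

(242.572, 269.208)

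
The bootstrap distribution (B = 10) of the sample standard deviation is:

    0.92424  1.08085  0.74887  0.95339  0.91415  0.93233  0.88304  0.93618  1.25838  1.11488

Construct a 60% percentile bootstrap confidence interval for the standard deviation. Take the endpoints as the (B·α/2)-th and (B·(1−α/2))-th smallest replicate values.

(0.88304, 1.08085)

Sorted replicates: 0.74887, 0.88304, 0.91415, 0.92424, 0.93233, 0.93618, 0.95339, 1.08085, 1.11488, 1.25838
α = 0.40; lower rank = 10 × 0.200 = 2; upper rank = 10 × 0.800 = 8.
The 2nd smallest replicate is 0.88304; the 8th is 1.08085.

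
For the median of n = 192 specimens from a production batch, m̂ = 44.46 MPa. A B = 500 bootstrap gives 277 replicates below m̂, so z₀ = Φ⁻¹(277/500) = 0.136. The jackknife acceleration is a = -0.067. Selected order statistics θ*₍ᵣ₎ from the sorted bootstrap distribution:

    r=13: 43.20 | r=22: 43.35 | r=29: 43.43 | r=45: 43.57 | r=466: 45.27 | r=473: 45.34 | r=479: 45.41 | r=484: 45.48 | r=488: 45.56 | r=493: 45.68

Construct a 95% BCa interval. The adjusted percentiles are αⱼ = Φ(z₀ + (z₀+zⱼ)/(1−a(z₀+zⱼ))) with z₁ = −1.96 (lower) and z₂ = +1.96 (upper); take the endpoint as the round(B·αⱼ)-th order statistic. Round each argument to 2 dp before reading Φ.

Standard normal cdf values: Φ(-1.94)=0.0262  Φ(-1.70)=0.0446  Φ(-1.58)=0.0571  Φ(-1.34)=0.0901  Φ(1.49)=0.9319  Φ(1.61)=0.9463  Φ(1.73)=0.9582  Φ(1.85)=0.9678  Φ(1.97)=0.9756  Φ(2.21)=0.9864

Lower: z₀ + z₁ = 0.136 + (-1.960) = -1.824; 1 − a(z₀+z₁) = 1 − (-0.067)(-1.824) = 0.8778; argument = 0.136 + (-1.824)/0.8778 = -1.9419 → -1.94.
α₁ = Φ(-1.94) = 0.0262; rank = round(500 × 0.0262) = 13; θ*₍13₎ = 43.20.
Upper: z₀ + z₂ = 2.096; 1 − a(z₀+z₂) = 1.1404; argument = 1.9739 → 1.97; α₂ = 0.9756; rank = 488; θ*₍488₎ = 45.56.

(43.20, 45.56)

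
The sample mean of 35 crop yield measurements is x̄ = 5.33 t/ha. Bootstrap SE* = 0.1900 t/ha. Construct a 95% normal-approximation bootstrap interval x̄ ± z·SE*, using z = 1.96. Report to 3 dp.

(4.958, 5.702)

Margin = 1.96 × 0.1900 = 0.3724
Interval: 5.33 ± 0.3724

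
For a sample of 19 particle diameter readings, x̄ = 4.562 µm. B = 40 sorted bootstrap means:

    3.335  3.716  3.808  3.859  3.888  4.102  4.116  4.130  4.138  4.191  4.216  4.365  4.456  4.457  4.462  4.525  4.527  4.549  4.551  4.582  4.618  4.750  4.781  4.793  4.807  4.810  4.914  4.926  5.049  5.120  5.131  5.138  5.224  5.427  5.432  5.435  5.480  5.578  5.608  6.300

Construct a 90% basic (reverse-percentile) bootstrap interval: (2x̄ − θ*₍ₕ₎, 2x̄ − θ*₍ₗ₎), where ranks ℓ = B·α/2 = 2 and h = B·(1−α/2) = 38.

(3.546, 5.408)

Percentile endpoints at ranks 2 and 38: θ*₍2₎ = 3.716, θ*₍38₎ = 5.578.
Basic interval reflects these around x̄:
  lower = 2 × 4.562 − 5.578 = 3.546
  upper = 2 × 4.562 − 3.716 = 5.408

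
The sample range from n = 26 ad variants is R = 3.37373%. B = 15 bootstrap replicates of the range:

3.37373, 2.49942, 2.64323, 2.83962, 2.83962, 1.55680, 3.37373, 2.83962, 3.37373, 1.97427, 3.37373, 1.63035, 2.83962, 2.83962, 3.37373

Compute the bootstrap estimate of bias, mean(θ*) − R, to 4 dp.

mean(θ*) = (3.37373 + 2.49942 + 2.64323 + 2.83962 + 2.83962 + 1.55680 + 3.37373 + 2.83962 + 3.37373 + 1.97427 + 3.37373 + 1.63035 + 2.83962 + 2.83962 + 3.37373) / 15 = 2.75805
bias = 2.75805 − 3.37373

bias = −0.6157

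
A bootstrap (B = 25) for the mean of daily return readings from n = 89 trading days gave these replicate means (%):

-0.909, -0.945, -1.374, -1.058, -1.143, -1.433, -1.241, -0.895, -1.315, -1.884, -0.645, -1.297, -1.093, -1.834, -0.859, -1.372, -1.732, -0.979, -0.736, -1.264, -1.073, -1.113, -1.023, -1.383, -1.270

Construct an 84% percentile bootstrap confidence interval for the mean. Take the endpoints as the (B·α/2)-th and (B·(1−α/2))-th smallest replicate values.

(-1.834, -0.859)

Sorted replicates: -1.884, -1.834, -1.732, -1.433, -1.383, -1.374, -1.372, -1.315, -1.297, -1.270, -1.264, -1.241, -1.143, -1.113, -1.093, -1.073, -1.058, -1.023, -0.979, -0.945, -0.909, -0.895, -0.859, -0.736, -0.645
α = 0.16; lower rank = 25 × 0.080 = 2; upper rank = 25 × 0.920 = 23.
The 2nd smallest replicate is -1.834; the 23rd is -0.859.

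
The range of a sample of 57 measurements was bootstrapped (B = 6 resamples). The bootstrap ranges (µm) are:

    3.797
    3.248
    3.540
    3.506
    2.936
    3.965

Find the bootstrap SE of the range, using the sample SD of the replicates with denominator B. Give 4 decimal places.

SE* = 0.3385

Bootstrap SE is the standard deviation of the 6 replicate ranges.
Mean of replicates: (3.797 + 3.248 + 3.540 + 3.506 + 2.936 + 3.965) / 6 = 20.99200 / 6 = 3.49867
Sum of squared deviations: (+0.29833)² + (−0.25067)² + (+0.04133)² + (+0.00733)² + (−0.56267)² + (+0.46633)² = 0.68766
Variance = 0.68766 / 6 = 0.11461
SE* = √0.11461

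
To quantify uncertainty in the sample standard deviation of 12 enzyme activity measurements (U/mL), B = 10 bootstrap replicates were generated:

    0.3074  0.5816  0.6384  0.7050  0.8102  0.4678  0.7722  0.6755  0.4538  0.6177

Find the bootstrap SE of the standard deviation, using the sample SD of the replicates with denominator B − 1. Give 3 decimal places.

SE* = 0.155

Bootstrap SE is the standard deviation of the 10 replicate standard deviations.
Mean of replicates: (0.3074 + 0.5816 + 0.6384 + 0.7050 + 0.8102 + 0.4678 + 0.7722 + 0.6755 + 0.4538 + 0.6177) / 10 = 6.02960 / 10 = 0.60296
Sum of squared deviations: (−0.29556)² + (−0.02136)² + (+0.03544)² + (+0.10204)² + (+0.20724)² + (−0.13516)² + (+0.16924)² + (+0.07254)² + (−0.14916)² + (+0.01474)² = 0.21707
Variance = 0.21707 / 9 = 0.02412
SE* = √0.02412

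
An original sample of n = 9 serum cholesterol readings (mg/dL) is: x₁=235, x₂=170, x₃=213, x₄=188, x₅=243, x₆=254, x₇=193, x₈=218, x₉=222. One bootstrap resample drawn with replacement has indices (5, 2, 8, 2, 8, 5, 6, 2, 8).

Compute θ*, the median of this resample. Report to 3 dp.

Resample values: 243, 170, 218, 170, 218, 243, 254, 170, 218.
Sorted: 170, 170, 170, 218, 218, 218, 243, 243, 254
Median = middle value = 218.000

θ* = 218.000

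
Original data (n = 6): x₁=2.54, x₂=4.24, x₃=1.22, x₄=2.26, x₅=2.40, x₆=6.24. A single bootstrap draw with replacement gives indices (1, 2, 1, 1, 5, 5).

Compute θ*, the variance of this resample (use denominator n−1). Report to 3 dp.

θ* = 0.519

Resample values: 2.54, 4.24, 2.54, 2.54, 2.40, 2.40.
Mean = 2.7767; sum of squared deviations = 2.5931
s² = 2.5931 / 5 = 0.5186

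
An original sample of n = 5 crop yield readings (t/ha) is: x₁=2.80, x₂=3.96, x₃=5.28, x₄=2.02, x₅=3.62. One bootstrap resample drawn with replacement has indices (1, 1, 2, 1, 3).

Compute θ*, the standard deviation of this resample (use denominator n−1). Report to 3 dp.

θ* = 1.101

Resample values: 2.80, 2.80, 3.96, 2.80, 5.28.
Mean = 3.5280; sum of squared deviations = 4.8461
s² = 4.8461 / 4 = 1.2115
s = √1.2115 = 1.101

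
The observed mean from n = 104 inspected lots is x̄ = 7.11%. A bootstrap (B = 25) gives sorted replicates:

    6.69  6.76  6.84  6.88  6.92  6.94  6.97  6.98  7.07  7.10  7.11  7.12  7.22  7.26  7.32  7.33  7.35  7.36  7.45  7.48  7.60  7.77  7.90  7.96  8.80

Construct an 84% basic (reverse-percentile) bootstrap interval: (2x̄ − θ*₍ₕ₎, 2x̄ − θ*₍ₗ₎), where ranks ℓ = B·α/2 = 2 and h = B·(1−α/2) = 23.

Percentile endpoints at ranks 2 and 23: θ*₍2₎ = 6.76, θ*₍23₎ = 7.90.
Basic interval reflects these around x̄:
  lower = 2 × 7.11 − 7.90 = 6.32
  upper = 2 × 7.11 − 6.76 = 7.46

(6.32, 7.46)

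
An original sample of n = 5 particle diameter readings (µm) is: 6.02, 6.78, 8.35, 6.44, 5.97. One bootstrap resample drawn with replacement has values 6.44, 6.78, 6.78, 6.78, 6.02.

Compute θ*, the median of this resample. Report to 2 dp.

θ* = 6.78

Sorted: 6.02, 6.44, 6.78, 6.78, 6.78
Median = middle value = 6.78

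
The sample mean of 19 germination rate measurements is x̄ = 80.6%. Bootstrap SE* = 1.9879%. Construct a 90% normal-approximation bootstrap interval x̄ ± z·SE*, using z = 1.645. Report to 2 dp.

Margin = 1.645 × 1.9879 = 3.270
Interval: 80.6 ± 3.270

(77.33, 83.87)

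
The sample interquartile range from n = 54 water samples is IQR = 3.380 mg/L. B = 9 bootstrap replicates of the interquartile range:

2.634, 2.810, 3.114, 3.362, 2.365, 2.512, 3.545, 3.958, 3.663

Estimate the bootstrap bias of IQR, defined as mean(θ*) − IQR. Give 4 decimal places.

mean(θ*) = (2.634 + 2.810 + 3.114 + 3.362 + 2.365 + 2.512 + 3.545 + 3.958 + 3.663) / 9 = 3.10700
bias = 3.10700 − 3.380

bias = −0.2730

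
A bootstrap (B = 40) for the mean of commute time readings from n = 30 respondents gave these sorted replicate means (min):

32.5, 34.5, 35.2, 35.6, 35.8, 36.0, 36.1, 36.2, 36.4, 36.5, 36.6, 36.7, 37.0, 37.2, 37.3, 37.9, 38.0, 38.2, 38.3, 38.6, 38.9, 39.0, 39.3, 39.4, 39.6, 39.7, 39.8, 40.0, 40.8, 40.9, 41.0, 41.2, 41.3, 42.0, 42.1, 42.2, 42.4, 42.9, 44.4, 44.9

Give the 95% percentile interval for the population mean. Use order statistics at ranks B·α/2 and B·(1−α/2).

α = 0.05; lower rank = 40 × 0.025 = 1; upper rank = 40 × 0.975 = 39.
The 1st smallest replicate is 32.5; the 39th is 44.4.

(32.5, 44.4)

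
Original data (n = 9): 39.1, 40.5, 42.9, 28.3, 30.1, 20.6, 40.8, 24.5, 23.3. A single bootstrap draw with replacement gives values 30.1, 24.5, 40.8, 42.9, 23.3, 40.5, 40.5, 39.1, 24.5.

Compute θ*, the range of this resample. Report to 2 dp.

Range = 42.9 − 23.3 = 19.60

θ* = 19.60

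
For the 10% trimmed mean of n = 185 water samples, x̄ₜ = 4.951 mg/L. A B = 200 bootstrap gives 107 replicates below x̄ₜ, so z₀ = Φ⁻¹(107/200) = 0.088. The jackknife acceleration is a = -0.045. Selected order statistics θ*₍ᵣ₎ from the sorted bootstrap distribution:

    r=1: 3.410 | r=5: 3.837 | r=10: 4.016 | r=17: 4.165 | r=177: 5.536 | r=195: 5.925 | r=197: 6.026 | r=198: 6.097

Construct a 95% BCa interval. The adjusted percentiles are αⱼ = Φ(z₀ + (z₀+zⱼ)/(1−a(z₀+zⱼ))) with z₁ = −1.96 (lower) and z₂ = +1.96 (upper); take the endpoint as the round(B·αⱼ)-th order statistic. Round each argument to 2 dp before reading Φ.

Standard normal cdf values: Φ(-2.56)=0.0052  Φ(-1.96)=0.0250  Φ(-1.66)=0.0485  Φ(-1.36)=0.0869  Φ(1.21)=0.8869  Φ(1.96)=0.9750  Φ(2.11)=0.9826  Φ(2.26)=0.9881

Lower: z₀ + z₁ = 0.088 + (-1.960) = -1.872; 1 − a(z₀+z₁) = 1 − (-0.045)(-1.872) = 0.9158; argument = 0.088 + (-1.872)/0.9158 = -1.9562 → -1.96.
α₁ = Φ(-1.96) = 0.0250; rank = round(200 × 0.0250) = 5; θ*₍5₎ = 3.837.
Upper: z₀ + z₂ = 2.048; 1 − a(z₀+z₂) = 1.0922; argument = 1.9632 → 1.96; α₂ = 0.9750; rank = 195; θ*₍195₎ = 5.925.

(3.837, 5.925)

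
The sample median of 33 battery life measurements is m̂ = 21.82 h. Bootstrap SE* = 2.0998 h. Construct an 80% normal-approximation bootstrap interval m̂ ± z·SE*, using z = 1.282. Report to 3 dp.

(19.128, 24.512)

Margin = 1.282 × 2.0998 = 2.6919
Interval: 21.82 ± 2.6919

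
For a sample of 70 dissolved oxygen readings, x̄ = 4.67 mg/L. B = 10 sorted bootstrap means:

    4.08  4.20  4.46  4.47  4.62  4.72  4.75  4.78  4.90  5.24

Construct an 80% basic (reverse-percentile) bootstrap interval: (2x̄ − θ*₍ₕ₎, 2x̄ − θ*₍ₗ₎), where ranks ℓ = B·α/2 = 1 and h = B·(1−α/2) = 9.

Percentile endpoints at ranks 1 and 9: θ*₍1₎ = 4.08, θ*₍9₎ = 4.90.
Basic interval reflects these around x̄:
  lower = 2 × 4.67 − 4.90 = 4.44
  upper = 2 × 4.67 − 4.08 = 5.26

(4.44, 5.26)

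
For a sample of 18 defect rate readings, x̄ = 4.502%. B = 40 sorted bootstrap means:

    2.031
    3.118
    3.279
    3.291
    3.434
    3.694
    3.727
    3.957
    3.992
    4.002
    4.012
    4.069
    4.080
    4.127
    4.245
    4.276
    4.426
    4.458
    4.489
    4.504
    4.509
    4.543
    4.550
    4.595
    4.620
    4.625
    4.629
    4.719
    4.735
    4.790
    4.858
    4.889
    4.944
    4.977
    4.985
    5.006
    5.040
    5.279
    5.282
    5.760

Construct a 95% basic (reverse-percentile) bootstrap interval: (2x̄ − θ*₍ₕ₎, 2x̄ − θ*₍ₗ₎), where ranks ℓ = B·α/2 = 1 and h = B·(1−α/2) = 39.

Percentile endpoints at ranks 1 and 39: θ*₍1₎ = 2.031, θ*₍39₎ = 5.282.
Basic interval reflects these around x̄:
  lower = 2 × 4.502 − 5.282 = 3.722
  upper = 2 × 4.502 − 2.031 = 6.973

(3.722, 6.973)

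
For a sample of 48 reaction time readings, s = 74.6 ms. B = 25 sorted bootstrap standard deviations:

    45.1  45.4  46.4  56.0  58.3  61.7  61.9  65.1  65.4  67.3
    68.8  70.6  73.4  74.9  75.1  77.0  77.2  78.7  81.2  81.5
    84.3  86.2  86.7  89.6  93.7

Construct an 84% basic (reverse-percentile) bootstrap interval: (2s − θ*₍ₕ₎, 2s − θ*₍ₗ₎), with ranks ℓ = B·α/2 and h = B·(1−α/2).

(62.5, 103.8)

Percentile endpoints at ranks 2 and 23: θ*₍2₎ = 45.4, θ*₍23₎ = 86.7.
Basic interval reflects these around s:
  lower = 2 × 74.6 − 86.7 = 62.5
  upper = 2 × 74.6 − 45.4 = 103.8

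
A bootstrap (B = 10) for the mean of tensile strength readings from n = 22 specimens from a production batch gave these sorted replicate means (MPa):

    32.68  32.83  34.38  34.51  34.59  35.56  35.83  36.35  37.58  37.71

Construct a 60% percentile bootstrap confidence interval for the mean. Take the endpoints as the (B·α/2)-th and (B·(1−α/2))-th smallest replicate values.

α = 0.40; lower rank = 10 × 0.200 = 2; upper rank = 10 × 0.800 = 8.
The 2nd smallest replicate is 32.83; the 8th is 36.35.

(32.83, 36.35)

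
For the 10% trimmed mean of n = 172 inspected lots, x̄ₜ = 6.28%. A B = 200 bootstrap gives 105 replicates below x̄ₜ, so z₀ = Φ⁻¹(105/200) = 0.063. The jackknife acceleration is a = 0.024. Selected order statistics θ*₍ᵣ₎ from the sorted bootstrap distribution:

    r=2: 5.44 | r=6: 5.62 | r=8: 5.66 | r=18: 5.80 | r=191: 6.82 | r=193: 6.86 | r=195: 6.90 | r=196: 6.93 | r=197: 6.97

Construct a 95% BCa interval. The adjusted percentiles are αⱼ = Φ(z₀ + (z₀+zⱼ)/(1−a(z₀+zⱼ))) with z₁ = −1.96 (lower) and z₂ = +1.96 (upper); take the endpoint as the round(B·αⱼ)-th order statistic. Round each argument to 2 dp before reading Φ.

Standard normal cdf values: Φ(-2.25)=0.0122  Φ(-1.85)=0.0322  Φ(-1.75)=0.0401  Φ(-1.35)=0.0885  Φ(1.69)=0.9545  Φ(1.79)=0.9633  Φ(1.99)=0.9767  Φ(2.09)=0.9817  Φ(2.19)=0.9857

(5.66, 6.97)

Lower: z₀ + z₁ = 0.063 + (-1.960) = -1.897; 1 − a(z₀+z₁) = 1 − (0.024)(-1.897) = 1.0455; argument = 0.063 + (-1.897)/1.0455 = -1.7514 → -1.75.
α₁ = Φ(-1.75) = 0.0401; rank = round(200 × 0.0401) = 8; θ*₍8₎ = 5.66.
Upper: z₀ + z₂ = 2.023; 1 − a(z₀+z₂) = 0.9514; argument = 2.1892 → 2.19; α₂ = 0.9857; rank = 197; θ*₍197₎ = 6.97.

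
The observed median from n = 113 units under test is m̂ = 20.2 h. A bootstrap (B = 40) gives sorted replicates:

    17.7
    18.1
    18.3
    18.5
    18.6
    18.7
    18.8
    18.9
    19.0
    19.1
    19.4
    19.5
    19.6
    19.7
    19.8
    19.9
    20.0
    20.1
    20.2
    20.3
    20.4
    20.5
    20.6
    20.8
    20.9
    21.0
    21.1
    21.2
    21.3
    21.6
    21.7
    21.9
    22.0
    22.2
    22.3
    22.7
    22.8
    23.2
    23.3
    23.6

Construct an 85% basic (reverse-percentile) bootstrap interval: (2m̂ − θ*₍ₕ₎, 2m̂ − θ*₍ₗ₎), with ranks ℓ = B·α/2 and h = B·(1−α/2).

Percentile endpoints at ranks 3 and 37: θ*₍3₎ = 18.3, θ*₍37₎ = 22.8.
Basic interval reflects these around m̂:
  lower = 2 × 20.2 − 22.8 = 17.6
  upper = 2 × 20.2 − 18.3 = 22.1

(17.6, 22.1)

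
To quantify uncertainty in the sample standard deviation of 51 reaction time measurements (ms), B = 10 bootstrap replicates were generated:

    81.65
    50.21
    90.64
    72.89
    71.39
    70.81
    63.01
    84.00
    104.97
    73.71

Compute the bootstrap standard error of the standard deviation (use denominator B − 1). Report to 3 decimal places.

Bootstrap SE is the standard deviation of the 10 replicate standard deviations.
Mean of replicates: (81.65 + 50.21 + 90.64 + 72.89 + 71.39 + 70.81 + 63.01 + 84.00 + 104.97 + 73.71) / 10 = 763.2800 / 10 = 76.3280
Sum of squared deviations: (+5.3220)² + (−26.1180)² + (+14.3120)² + (−3.4380)² + (−4.9380)² + (−5.5180)² + (−13.3180)² + (+7.6720)² + (+28.6420)² + (−2.6180)² = 2045.4058
Variance = 2045.4058 / 9 = 227.2673
SE* = √227.2673

SE* = 15.075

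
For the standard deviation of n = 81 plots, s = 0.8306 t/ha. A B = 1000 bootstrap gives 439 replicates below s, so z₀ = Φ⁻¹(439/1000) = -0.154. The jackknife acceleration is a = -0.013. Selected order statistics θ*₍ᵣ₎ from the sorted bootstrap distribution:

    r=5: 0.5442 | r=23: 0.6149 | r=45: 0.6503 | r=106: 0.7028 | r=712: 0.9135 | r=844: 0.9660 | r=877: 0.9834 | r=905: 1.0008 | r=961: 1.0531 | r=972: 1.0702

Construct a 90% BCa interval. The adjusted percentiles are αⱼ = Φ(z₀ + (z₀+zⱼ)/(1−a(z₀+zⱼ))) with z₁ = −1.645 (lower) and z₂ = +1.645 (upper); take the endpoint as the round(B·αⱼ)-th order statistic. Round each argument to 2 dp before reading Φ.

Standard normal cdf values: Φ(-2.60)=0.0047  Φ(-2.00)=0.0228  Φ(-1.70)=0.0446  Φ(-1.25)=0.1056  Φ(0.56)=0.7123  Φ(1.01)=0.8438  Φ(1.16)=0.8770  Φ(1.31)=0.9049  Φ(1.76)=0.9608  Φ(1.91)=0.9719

Lower: z₀ + z₁ = -0.154 + (-1.645) = -1.799; 1 − a(z₀+z₁) = 1 − (-0.013)(-1.799) = 0.9766; argument = -0.154 + (-1.799)/0.9766 = -1.9961 → -2.00.
α₁ = Φ(-2.00) = 0.0228; rank = round(1000 × 0.0228) = 23; θ*₍23₎ = 0.6149.
Upper: z₀ + z₂ = 1.491; 1 − a(z₀+z₂) = 1.0194; argument = 1.3086 → 1.31; α₂ = 0.9049; rank = 905; θ*₍905₎ = 1.0008.

(0.6149, 1.0008)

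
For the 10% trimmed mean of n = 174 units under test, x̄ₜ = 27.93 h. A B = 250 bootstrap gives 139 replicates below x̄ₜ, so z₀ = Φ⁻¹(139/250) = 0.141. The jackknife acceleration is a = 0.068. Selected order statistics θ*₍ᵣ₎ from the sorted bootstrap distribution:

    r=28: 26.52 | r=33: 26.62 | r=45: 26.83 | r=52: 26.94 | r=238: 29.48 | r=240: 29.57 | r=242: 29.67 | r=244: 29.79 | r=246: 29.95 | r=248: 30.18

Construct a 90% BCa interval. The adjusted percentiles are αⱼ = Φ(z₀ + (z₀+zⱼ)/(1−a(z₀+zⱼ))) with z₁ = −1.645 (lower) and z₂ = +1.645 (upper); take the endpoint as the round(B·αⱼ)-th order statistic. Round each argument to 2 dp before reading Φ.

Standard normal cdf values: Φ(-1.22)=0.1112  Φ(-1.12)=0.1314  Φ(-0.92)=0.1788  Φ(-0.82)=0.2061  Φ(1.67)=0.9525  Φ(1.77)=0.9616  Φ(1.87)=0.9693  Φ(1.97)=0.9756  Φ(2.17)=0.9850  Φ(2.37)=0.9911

Lower: z₀ + z₁ = 0.141 + (-1.645) = -1.504; 1 − a(z₀+z₁) = 1 − (0.068)(-1.504) = 1.1023; argument = 0.141 + (-1.504)/1.1023 = -1.2235 → -1.22.
α₁ = Φ(-1.22) = 0.1112; rank = round(250 × 0.1112) = 28; θ*₍28₎ = 26.52.
Upper: z₀ + z₂ = 1.786; 1 − a(z₀+z₂) = 0.8786; argument = 2.1739 → 2.17; α₂ = 0.9850; rank = 246; θ*₍246₎ = 29.95.

(26.52, 29.95)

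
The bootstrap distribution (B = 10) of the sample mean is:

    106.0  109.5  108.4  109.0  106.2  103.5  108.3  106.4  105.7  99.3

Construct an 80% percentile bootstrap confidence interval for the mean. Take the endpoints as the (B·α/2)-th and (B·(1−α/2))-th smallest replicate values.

Sorted replicates: 99.3, 103.5, 105.7, 106.0, 106.2, 106.4, 108.3, 108.4, 109.0, 109.5
α = 0.20; lower rank = 10 × 0.100 = 1; upper rank = 10 × 0.900 = 9.
The 1st smallest replicate is 99.3; the 9th is 109.0.

(99.3, 109.0)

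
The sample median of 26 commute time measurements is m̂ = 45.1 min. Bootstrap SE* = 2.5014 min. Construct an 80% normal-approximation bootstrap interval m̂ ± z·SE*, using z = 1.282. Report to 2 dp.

(41.89, 48.31)

Margin = 1.282 × 2.5014 = 3.207
Interval: 45.1 ± 3.207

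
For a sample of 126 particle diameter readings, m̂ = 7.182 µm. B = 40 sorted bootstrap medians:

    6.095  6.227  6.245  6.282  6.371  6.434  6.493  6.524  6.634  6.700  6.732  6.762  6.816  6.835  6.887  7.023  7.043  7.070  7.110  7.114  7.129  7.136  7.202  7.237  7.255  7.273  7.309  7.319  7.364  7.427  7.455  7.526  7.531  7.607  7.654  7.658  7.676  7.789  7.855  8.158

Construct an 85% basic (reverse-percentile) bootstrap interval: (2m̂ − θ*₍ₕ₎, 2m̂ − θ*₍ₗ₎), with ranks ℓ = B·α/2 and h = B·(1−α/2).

(6.688, 8.119)

Percentile endpoints at ranks 3 and 37: θ*₍3₎ = 6.245, θ*₍37₎ = 7.676.
Basic interval reflects these around m̂:
  lower = 2 × 7.182 − 7.676 = 6.688
  upper = 2 × 7.182 − 6.245 = 8.119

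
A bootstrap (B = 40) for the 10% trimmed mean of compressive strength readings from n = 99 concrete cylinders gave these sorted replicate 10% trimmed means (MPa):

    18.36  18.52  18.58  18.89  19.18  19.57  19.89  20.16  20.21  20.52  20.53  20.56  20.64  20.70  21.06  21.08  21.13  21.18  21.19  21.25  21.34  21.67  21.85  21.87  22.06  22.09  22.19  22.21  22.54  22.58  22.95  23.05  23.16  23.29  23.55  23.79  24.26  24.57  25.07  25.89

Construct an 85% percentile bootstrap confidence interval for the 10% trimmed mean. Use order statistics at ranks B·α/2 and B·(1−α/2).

(18.58, 24.26)

α = 0.15; lower rank = 40 × 0.075 = 3; upper rank = 40 × 0.925 = 37.
The 3rd smallest replicate is 18.58; the 37th is 24.26.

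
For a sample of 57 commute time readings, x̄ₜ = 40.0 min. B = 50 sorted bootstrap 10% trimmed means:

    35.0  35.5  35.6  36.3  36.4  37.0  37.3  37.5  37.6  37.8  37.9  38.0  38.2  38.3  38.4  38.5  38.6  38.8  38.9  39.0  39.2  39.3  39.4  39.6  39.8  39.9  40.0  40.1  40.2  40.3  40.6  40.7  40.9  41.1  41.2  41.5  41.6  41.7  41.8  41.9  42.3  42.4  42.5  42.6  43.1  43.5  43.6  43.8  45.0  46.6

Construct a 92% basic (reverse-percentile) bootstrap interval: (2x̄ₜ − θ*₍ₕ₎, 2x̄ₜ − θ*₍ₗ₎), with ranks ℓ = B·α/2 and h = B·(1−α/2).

(36.2, 44.5)

Percentile endpoints at ranks 2 and 48: θ*₍2₎ = 35.5, θ*₍48₎ = 43.8.
Basic interval reflects these around x̄ₜ:
  lower = 2 × 40.0 − 43.8 = 36.2
  upper = 2 × 40.0 − 35.5 = 44.5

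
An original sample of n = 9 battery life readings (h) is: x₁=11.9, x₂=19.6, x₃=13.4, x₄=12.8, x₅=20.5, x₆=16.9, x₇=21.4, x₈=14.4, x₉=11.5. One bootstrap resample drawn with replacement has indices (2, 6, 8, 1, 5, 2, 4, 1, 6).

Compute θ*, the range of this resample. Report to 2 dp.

θ* = 8.60

Resample values: 19.6, 16.9, 14.4, 11.9, 20.5, 19.6, 12.8, 11.9, 16.9.
Range = 20.5 − 11.9 = 8.60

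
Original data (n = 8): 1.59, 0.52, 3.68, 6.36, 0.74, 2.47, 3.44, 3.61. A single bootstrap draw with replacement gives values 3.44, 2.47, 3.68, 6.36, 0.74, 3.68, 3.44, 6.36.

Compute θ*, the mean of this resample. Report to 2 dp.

θ* = 3.77

Mean = (3.44 + 2.47 + 3.68 + 6.36 + 0.74 + 3.68 + 3.44 + 6.36) / 8 = 30.170 / 8 = 3.77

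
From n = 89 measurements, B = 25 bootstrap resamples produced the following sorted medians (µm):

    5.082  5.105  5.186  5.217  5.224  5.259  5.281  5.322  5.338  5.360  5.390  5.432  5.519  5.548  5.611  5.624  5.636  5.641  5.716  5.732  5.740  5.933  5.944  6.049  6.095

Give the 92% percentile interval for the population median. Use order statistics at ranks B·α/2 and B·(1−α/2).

α = 0.08; lower rank = 25 × 0.040 = 1; upper rank = 25 × 0.960 = 24.
The 1st smallest replicate is 5.082; the 24th is 6.049.

(5.082, 6.049)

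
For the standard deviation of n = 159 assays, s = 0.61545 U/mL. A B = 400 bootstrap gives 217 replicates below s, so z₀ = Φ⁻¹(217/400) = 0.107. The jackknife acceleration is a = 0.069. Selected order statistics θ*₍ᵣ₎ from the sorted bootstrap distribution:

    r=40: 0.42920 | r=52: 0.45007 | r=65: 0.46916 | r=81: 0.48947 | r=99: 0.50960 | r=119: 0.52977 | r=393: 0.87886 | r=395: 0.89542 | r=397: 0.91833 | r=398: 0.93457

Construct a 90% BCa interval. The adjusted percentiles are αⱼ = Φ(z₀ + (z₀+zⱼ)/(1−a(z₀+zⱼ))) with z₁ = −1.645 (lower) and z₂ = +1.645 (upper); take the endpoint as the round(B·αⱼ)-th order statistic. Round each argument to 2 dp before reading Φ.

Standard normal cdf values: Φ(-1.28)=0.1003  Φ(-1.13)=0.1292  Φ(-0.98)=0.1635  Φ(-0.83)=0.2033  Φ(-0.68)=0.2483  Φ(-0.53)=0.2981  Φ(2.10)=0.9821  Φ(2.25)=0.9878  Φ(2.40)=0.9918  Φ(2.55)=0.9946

Lower: z₀ + z₁ = 0.107 + (-1.645) = -1.538; 1 − a(z₀+z₁) = 1 − (0.069)(-1.538) = 1.1061; argument = 0.107 + (-1.538)/1.1061 = -1.2834 → -1.28.
α₁ = Φ(-1.28) = 0.1003; rank = round(400 × 0.1003) = 40; θ*₍40₎ = 0.42920.
Upper: z₀ + z₂ = 1.752; 1 − a(z₀+z₂) = 0.8791; argument = 2.0999 → 2.10; α₂ = 0.9821; rank = 393; θ*₍393₎ = 0.87886.

(0.42920, 0.87886)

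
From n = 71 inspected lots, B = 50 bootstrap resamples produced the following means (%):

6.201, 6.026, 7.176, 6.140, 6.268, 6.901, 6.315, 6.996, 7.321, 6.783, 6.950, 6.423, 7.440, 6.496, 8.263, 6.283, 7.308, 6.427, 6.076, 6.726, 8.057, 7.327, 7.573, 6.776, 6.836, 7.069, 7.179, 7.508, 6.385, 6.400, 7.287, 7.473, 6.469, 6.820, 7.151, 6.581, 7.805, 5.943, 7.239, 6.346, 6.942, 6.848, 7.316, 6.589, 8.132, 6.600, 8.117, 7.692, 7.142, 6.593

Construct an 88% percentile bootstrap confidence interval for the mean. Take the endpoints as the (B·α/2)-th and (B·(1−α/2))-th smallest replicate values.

Sorted replicates: 5.943, 6.026, 6.076, 6.140, 6.201, 6.268, 6.283, 6.315, 6.346, 6.385, 6.400, 6.423, 6.427, 6.469, 6.496, 6.581, 6.589, 6.593, 6.600, 6.726, 6.776, 6.783, 6.820, 6.836, 6.848, 6.901, 6.942, 6.950, 6.996, 7.069, 7.142, 7.151, 7.176, 7.179, 7.239, 7.287, 7.308, 7.316, 7.321, 7.327, 7.440, 7.473, 7.508, 7.573, 7.692, 7.805, 8.057, 8.117, 8.132, 8.263
α = 0.12; lower rank = 50 × 0.060 = 3; upper rank = 50 × 0.940 = 47.
The 3rd smallest replicate is 6.076; the 47th is 8.057.

(6.076, 8.057)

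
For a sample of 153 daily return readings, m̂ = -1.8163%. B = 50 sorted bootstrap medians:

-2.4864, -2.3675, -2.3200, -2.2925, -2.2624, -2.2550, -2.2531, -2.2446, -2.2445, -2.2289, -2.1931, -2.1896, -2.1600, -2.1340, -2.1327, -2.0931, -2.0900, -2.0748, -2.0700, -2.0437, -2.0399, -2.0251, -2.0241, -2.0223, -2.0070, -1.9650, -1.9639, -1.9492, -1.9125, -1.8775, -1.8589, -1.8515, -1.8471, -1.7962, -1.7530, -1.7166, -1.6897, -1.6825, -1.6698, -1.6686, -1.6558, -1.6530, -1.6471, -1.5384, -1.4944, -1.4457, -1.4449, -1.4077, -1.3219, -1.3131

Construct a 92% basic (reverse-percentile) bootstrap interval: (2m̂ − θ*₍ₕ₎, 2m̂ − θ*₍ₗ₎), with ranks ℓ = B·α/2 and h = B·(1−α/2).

Percentile endpoints at ranks 2 and 48: θ*₍2₎ = -2.3675, θ*₍48₎ = -1.4077.
Basic interval reflects these around m̂:
  lower = 2 × -1.8163 − -1.4077 = -2.2249
  upper = 2 × -1.8163 − -2.3675 = -1.2651

(-2.2249, -1.2651)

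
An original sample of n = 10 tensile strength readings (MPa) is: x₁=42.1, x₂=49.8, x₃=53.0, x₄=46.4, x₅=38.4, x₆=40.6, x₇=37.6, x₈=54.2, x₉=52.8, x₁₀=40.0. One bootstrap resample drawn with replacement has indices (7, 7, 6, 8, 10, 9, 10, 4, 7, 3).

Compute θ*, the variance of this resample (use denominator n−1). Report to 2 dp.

θ* = 48.30

Resample values: 37.6, 37.6, 40.6, 54.2, 40.0, 52.8, 40.0, 46.4, 37.6, 53.0.
Mean = 43.9800; sum of squared deviations = 434.6760
s² = 434.6760 / 9 = 48.2973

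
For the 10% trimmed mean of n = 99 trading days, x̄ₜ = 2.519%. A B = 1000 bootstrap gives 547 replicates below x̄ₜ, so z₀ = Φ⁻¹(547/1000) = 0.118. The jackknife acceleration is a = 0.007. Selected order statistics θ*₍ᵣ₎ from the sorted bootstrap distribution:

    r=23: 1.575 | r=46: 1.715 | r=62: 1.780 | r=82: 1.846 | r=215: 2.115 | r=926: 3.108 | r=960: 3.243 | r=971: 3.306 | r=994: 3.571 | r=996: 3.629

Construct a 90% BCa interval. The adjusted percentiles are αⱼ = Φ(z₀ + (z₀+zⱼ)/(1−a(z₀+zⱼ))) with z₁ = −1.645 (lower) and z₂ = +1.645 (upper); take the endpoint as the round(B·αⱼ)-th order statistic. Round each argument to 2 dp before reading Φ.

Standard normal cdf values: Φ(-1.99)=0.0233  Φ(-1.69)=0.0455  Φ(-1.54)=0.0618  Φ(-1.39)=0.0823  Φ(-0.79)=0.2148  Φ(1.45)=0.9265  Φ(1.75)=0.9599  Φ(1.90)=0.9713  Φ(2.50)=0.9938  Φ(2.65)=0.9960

Lower: z₀ + z₁ = 0.118 + (-1.645) = -1.527; 1 − a(z₀+z₁) = 1 − (0.007)(-1.527) = 1.0107; argument = 0.118 + (-1.527)/1.0107 = -1.3929 → -1.39.
α₁ = Φ(-1.39) = 0.0823; rank = round(1000 × 0.0823) = 82; θ*₍82₎ = 1.846.
Upper: z₀ + z₂ = 1.763; 1 − a(z₀+z₂) = 0.9877; argument = 1.9030 → 1.90; α₂ = 0.9713; rank = 971; θ*₍971₎ = 3.306.

(1.846, 3.306)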